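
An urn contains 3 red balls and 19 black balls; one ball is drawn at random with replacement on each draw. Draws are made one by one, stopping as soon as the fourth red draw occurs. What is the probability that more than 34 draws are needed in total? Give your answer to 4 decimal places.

Needing more than 34 draws ⇔ fewer than 4 successes in the first 34. With X ~ Binomial(34, 0.136364), P(Y > 34) = P(X ≤ 3).
  k=0: C(34,0)·0.136364^0·0.863636^34 = 0.006843
  k=1: C(34,1)·0.136364^1·0.863636^33 = 0.036737
  k=2: C(34,2)·0.136364^2·0.863636^32 = 0.095708
  k=3: C(34,3)·0.136364^3·0.863636^31 = 0.161193
P(X ≤ 3) = 0.300481

0.3005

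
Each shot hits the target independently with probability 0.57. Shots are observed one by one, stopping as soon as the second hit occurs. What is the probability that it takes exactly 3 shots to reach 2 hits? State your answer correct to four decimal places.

Y = trial on which the second success occurs; negative binomial, r=2, p=0.57.
P(Y=3) = C(2,1) · p^2 · (1−p)^1
= 2 · 0.3249 · 0.43 = 0.279414

0.2794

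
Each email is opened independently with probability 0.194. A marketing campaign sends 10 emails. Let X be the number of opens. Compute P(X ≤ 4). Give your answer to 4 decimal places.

0.9710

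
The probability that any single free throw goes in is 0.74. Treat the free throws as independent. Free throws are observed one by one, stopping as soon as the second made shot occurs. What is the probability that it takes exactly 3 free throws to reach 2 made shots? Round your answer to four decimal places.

Y = trial on which the second success occurs; negative binomial, r=2, p=0.74.
P(Y=3) = C(2,1) · p^2 · (1−p)^1
= 2 · 0.5476 · 0.26 = 0.284752

0.2848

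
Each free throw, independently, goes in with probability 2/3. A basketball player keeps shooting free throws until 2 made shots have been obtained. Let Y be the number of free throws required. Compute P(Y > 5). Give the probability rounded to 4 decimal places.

Needing more than 5 free throws ⇔ fewer than 2 successes in the first 5. With X ~ Binomial(5, 0.666667), P(Y > 5) = P(X ≤ 1).
  k=0: C(5,0)·0.666667^0·0.333333^5 = 0.004115
  k=1: C(5,1)·0.666667^1·0.333333^4 = 0.041152
P(X ≤ 1) = 0.045267

0.0453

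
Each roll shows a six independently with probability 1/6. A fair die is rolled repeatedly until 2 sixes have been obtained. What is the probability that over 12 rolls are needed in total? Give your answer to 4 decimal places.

0.3813

Needing more than 12 rolls ⇔ fewer than 2 successes in the first 12. With X ~ Binomial(12, 0.166667), P(Y > 12) = P(X ≤ 1).
  k=0: C(12,0)·0.166667^0·0.833333^12 = 0.112157
  k=1: C(12,1)·0.166667^1·0.833333^11 = 0.269176
P(X ≤ 1) = 0.381333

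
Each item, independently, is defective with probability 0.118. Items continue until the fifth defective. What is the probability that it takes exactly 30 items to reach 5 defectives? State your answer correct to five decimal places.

0.02354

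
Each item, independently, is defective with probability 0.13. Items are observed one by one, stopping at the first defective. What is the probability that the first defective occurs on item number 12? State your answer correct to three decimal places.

Geometric (trials to first success), p = 0.13.
P(Y = 12) = (1−p)^11 · p = 0.21613 · 0.13 = 0.02810

0.028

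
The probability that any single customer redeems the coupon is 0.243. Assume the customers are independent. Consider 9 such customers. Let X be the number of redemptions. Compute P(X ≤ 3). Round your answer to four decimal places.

X ~ Binomial(9, 0.243); P(X ≤ 3) = Σ C(9,k) p^k (1−p)^(9−k) over k:
  k=0: C(9,0)·0.243^0·0.757^9 = 0.081632
  k=1: C(9,1)·0.243^1·0.757^8 = 0.235839
  k=2: C(9,2)·0.243^2·0.757^7 = 0.302821
  k=3: C(9,3)·0.243^3·0.757^6 = 0.226816
Total = 0.847109

0.8471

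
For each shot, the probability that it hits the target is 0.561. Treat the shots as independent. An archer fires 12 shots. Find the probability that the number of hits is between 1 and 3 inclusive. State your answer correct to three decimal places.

0.030

X ~ Binomial(12, 0.561); P(1 ≤ X ≤ 3) = Σ C(12,k) p^k (1−p)^(12−k) over k:
  k=1: C(12,1)·0.561^1·0.439^11 = 0.00079
  k=2: C(12,2)·0.561^2·0.439^10 = 0.00552
  k=3: C(12,3)·0.561^3·0.439^9 = 0.02352
Total = 0.02983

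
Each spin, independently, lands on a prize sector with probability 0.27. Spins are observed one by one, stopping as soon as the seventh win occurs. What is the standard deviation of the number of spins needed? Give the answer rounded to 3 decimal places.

8.372

Y = total spins until the seventh success; negative binomial with r=7, p=0.27.
SD(Y) = √[r(1−p)/p²] = √(70.09602) = 8.37234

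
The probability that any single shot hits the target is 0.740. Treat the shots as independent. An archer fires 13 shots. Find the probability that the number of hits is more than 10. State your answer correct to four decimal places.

0.3032

X ~ Binomial(13, 0.74); P(X ≥ 11) = Σ C(13,k) p^k (1−p)^(13−k) over k:
  k=11: C(13,11)·0.74^11·0.26^2 = 0.192128
  k=12: C(13,12)·0.74^12·0.26^1 = 0.091138
  k=13: C(13,13)·0.74^13·0.26^0 = 0.019953
Total = 0.303219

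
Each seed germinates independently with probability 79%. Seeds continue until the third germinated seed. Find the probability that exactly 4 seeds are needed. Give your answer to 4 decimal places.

0.3106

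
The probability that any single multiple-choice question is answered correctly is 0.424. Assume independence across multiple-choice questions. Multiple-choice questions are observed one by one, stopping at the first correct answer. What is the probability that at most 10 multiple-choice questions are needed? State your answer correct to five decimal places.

0.99598

Y = number of multiple-choice questions to the first success; geometric, p = 0.424.
P(Y ≤ 10) = 1 − (1−p)^10 = 1 − 0.0040200 = 0.9959800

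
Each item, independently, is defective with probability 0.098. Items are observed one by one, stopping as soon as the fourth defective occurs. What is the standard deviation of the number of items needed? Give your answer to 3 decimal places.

Y = total items until the fourth success; negative binomial with r=4, p=0.098.
SD(Y) = √[r(1−p)/p²] = √(375.67680) = 19.38238

19.382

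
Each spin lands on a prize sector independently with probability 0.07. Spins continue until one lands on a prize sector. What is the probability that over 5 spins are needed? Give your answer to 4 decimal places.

0.6957

Y = number of spins to the first success; geometric, p = 0.07.
P(Y > 5) = P(first 5 all fail) = (1−p)^5 = 0.695688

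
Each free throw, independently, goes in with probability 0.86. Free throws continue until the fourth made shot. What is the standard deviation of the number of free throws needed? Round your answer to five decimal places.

Y = total free throws until the fourth success; negative binomial with r=4, p=0.86.
SD(Y) = √[r(1−p)/p²] = √(0.7571660) = 0.8701529

0.87015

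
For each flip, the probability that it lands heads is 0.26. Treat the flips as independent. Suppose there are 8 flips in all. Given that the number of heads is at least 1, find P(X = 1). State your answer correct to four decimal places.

0.2777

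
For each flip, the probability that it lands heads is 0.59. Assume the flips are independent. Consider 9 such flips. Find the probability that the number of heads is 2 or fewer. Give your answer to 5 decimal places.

0.02897

X ~ Binomial(9, 0.59); P(X ≤ 2) = Σ C(9,k) p^k (1−p)^(9−k) over k:
  k=0: C(9,0)·0.59^0·0.41^9 = 0.0003274
  k=1: C(9,1)·0.59^1·0.41^8 = 0.0042400
  k=2: C(9,2)·0.59^2·0.41^7 = 0.0244058
Total = 0.0289732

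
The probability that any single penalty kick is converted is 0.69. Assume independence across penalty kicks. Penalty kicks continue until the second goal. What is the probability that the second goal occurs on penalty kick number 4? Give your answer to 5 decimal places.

Y = trial on which the second success occurs; negative binomial, r=2, p=0.69.
P(Y=4) = C(3,1) · p^2 · (1−p)^2
= 3 · 0.4761 · 0.0961 = 0.1372596

0.13726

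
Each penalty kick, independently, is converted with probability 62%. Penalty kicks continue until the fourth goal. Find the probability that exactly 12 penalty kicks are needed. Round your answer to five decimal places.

Y = trial on which the fourth success occurs; negative binomial, r=4, p=0.62.
P(Y=12) = C(11,3) · p^4 · (1−p)^8
= 165 · 0.14776 · 0.00043478 = 0.0106003

0.01060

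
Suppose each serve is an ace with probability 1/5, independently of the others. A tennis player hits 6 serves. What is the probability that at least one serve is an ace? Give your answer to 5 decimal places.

P(at least one) = 1 − P(none) = 1 − (1 − 0.20)^6
= 1 − 0.2621440 = 0.7378560

0.73786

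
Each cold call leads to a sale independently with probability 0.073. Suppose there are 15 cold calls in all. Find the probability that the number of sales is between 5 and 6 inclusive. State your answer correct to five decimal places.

X ~ Binomial(15, 0.073); P(5 ≤ X ≤ 6) = Σ C(15,k) p^k (1−p)^(15−k) over k:
  k=5: C(15,5)·0.073^5·0.927^10 = 0.0029172
  k=6: C(15,6)·0.073^6·0.927^9 = 0.0003829
Total = 0.0033001

0.00330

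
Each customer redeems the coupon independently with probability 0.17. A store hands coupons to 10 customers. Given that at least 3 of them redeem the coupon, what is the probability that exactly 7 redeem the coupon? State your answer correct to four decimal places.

X ~ Binomial(10, 0.17). Want P(X=7 | X≥3) = P(X=7) / P(X≥3).
P(X=7) = C(10,7)·0.17^7·0.83^3 = 0.000282
P(X≥3) = 1 − 0.155160 − 0.317798 − 0.292911 = 0.234131
Ratio = 0.000282 / 0.234131 = 0.001203

0.0012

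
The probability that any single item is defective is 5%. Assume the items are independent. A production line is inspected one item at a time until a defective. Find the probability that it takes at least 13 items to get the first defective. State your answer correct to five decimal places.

Y = number of items to the first success; geometric, p = 0.05.
P(Y > 12) = P(first 12 all fail) = (1−p)^12 = 0.5403601

0.54036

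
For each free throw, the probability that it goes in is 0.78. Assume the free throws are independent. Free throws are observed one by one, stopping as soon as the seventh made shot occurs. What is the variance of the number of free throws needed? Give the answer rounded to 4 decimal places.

Y = total free throws until the seventh success; negative binomial with r=7, p=0.78.
Var(Y) = r(1−p)/p² = 7·0.22 / 0.78² = 2.531229

2.5312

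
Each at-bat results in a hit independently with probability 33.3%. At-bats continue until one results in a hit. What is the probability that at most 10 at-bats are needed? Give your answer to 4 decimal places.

0.9826

Y = number of at-bats to the first success; geometric, p = 0.333.
P(Y ≤ 10) = 1 − (1−p)^10 = 1 − 0.017428 = 0.982572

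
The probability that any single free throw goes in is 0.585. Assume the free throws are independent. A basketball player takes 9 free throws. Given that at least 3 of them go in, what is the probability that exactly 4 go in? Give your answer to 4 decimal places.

X ~ Binomial(9, 0.585). Want P(X=4 | X≥3) = P(X=4) / P(X≥3).
P(X=4) = C(9,4)·0.585^4·0.415^5 = 0.181650
P(X≥3) = 1 − 0.000365 − 0.004632 − 0.026119 = 0.968884
Ratio = 0.181650 / 0.968884 = 0.187483

0.1875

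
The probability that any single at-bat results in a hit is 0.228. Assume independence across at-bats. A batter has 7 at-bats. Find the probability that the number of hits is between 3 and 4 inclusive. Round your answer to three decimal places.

0.191

X ~ Binomial(7, 0.228); P(3 ≤ X ≤ 4) = Σ C(7,k) p^k (1−p)^(7−k) over k:
  k=3: C(7,3)·0.228^3·0.772^4 = 0.14735
  k=4: C(7,4)·0.228^4·0.772^3 = 0.04352
Total = 0.19086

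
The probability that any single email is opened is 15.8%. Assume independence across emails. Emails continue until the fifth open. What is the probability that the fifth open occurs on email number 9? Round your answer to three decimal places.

Y = trial on which the fifth success occurs; negative binomial, r=5, p=0.158.
P(Y=9) = C(8,4) · p^5 · (1−p)^4
= 70 · 9.8466e-05 · 0.50263 = 0.00346

0.003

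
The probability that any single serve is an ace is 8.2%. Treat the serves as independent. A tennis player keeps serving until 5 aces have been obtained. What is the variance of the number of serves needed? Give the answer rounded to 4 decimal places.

682.6294

Y = total serves until the fifth success; negative binomial with r=5, p=0.082.
Var(Y) = r(1−p)/p² = 5·0.918 / 0.082² = 682.629387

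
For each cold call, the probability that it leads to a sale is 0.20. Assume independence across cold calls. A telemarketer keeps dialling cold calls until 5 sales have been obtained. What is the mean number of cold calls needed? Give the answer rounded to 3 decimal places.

Y = total cold calls until the fifth success; negative binomial with r=5, p=0.20.
E[Y] = r / p = 5 / 0.20 = 25.00000

25.000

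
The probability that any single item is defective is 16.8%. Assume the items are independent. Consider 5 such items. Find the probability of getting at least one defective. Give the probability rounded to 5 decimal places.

0.60133

P(at least one) = 1 − P(none) = 1 − (1 − 0.168)^5
= 1 − 0.3986728 = 0.6013272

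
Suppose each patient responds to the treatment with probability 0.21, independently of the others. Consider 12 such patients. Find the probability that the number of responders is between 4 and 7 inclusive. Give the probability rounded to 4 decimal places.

0.2318

X ~ Binomial(12, 0.21); P(4 ≤ X ≤ 7) = Σ C(12,k) p^k (1−p)^(12−k) over k:
  k=4: C(12,4)·0.21^4·0.79^8 = 0.146049
  k=5: C(12,5)·0.21^5·0.79^7 = 0.062117
  k=6: C(12,6)·0.21^6·0.79^6 = 0.019264
  k=7: C(12,7)·0.21^7·0.79^5 = 0.004389
Total = 0.231820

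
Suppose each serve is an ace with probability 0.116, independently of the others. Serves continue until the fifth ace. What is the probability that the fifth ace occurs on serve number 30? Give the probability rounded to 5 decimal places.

0.02287

Y = trial on which the fifth success occurs; negative binomial, r=5, p=0.116.
P(Y=30) = C(29,4) · p^5 · (1−p)^25
= 23751 · 2.1003e-05 · 0.045847 = 0.0228706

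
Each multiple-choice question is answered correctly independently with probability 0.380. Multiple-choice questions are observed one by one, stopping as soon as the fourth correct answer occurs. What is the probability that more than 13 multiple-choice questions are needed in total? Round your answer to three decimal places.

Needing more than 13 multiple-choice questions ⇔ fewer than 4 successes in the first 13. With X ~ Binomial(13, 0.38), P(Y > 13) = P(X ≤ 3).
  k=0: C(13,0)·0.38^0·0.62^13 = 0.00200
  k=1: C(13,1)·0.38^1·0.62^12 = 0.01594
  k=2: C(13,2)·0.38^2·0.62^11 = 0.05861
  k=3: C(13,3)·0.38^3·0.62^10 = 0.13171
P(X ≤ 3) = 0.20826

0.208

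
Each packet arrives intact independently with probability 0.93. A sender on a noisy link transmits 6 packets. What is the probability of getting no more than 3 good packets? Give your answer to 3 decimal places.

0.006

X ~ Binomial(6, 0.93); P(X ≤ 3) = Σ C(6,k) p^k (1−p)^(6−k) over k:
  k=0: C(6,0)·0.93^0·0.07^6 = 0.00000
  k=1: C(6,1)·0.93^1·0.07^5 = 0.00001
  k=2: C(6,2)·0.93^2·0.07^4 = 0.00031
  k=3: C(6,3)·0.93^3·0.07^3 = 0.00552
Total = 0.00584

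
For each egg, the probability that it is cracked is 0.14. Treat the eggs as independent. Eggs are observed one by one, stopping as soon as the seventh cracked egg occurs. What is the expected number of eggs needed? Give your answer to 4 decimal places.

50.0000

Y = total eggs until the seventh success; negative binomial with r=7, p=0.14.
E[Y] = r / p = 7 / 0.14 = 50.000000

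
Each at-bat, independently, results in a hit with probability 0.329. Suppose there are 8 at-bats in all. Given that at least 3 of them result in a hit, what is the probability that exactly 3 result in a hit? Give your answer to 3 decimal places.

X ~ Binomial(8, 0.329). Want P(X=3 | X≥3) = P(X=3) / P(X≥3).
P(X=3) = C(8,3)·0.329^3·0.671^5 = 0.27126
P(X≥3) = 1 − 0.04109 − 0.16119 − 0.27662 = 0.52109
Ratio = 0.27126 / 0.52109 = 0.52056

0.521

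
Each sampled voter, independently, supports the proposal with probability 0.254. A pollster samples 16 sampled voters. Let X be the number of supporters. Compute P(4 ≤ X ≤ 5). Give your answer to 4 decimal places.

0.4089

X ~ Binomial(16, 0.254); P(4 ≤ X ≤ 5) = Σ C(16,k) p^k (1−p)^(16−k) over k:
  k=4: C(16,4)·0.254^4·0.746^12 = 0.225046
  k=5: C(16,5)·0.254^5·0.746^11 = 0.183899
Total = 0.408945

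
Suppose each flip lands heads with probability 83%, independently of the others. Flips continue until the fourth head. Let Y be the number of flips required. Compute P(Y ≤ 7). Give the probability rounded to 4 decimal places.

0.9811

Finishing within 7 flips ⇔ at least 4 successes in the first 7. With X ~ Binomial(7, 0.83), P(Y ≤ 7) = 1 − P(X ≤ 3).
  k=0: C(7,0)·0.83^0·0.17^7 = 0.000004
  k=1: C(7,1)·0.83^1·0.17^6 = 0.000140
  k=2: C(7,2)·0.83^2·0.17^5 = 0.002054
  k=3: C(7,3)·0.83^3·0.17^4 = 0.016715
1 − 0.018913 = 0.981087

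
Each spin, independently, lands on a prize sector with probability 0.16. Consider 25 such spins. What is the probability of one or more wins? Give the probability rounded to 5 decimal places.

0.98721

P(at least one) = 1 − P(none) = 1 − (1 − 0.16)^25
= 1 − 0.0127933 = 0.9872067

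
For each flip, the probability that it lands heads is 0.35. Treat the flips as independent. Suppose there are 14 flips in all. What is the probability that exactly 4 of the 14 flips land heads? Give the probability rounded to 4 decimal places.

0.2022

X ~ Binomial(n=14, p=0.35).
P(X=4) = C(14,4) · p^4 · (1−p)^10
= 1001 · 0.015006 · 0.013463 = 0.202227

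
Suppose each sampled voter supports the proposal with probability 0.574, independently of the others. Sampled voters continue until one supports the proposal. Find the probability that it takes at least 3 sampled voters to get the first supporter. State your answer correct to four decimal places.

0.1815

Y = number of sampled voters to the first success; geometric, p = 0.574.
P(Y > 2) = P(first 2 all fail) = (1−p)^2 = 0.181476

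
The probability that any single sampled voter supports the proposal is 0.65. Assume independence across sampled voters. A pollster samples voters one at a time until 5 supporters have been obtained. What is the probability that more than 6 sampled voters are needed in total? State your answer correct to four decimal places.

0.6809

Needing more than 6 sampled voters ⇔ fewer than 5 successes in the first 6. With X ~ Binomial(6, 0.65), P(Y > 6) = P(X ≤ 4).
  k=0: C(6,0)·0.65^0·0.35^6 = 0.001838
  k=1: C(6,1)·0.65^1·0.35^5 = 0.020484
  k=2: C(6,2)·0.65^2·0.35^4 = 0.095102
  k=3: C(6,3)·0.65^3·0.35^3 = 0.235491
  k=4: C(6,4)·0.65^4·0.35^2 = 0.328005
P(X ≤ 4) = 0.680920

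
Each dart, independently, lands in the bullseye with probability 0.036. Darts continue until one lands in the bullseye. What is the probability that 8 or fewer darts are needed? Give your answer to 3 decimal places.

Y = number of darts to the first success; geometric, p = 0.036.
P(Y ≤ 8) = 1 − (1−p)^8 = 1 − 0.74579 = 0.25421

0.254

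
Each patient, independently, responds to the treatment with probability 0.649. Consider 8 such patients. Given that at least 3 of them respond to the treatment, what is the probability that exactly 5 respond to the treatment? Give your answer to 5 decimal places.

0.28618

X ~ Binomial(8, 0.649). Want P(X=5 | X≥3) = P(X=5) / P(X≥3).
P(X=5) = C(8,5)·0.649^5·0.351^3 = 0.2788257
P(X≥3) = 1 − 0.0002304 − 0.0034079 − 0.0220541 = 0.9743076
Ratio = 0.2788257 / 0.9743076 = 0.2861783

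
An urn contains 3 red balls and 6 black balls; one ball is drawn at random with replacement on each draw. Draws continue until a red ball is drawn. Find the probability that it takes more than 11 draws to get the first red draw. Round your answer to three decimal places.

0.012

Y = number of draws to the first success; geometric, p = 0.333333.
P(Y > 11) = P(first 11 all fail) = (1−p)^11 = 0.01156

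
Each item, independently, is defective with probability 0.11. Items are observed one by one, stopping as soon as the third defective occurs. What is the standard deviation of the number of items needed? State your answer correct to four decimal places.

14.8547

Y = total items until the third success; negative binomial with r=3, p=0.11.
SD(Y) = √[r(1−p)/p²] = √(220.661157) = 14.854668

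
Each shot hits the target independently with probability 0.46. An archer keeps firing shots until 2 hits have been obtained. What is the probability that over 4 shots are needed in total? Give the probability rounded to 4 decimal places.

Needing more than 4 shots ⇔ fewer than 2 successes in the first 4. With X ~ Binomial(4, 0.46), P(Y > 4) = P(X ≤ 1).
  k=0: C(4,0)·0.46^0·0.54^4 = 0.085031
  k=1: C(4,1)·0.46^1·0.54^3 = 0.289734
P(X ≤ 1) = 0.374764

0.3748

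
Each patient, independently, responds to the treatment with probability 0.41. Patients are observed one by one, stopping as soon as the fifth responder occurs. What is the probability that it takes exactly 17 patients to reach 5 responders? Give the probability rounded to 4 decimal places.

0.0375

Y = trial on which the fifth success occurs; negative binomial, r=5, p=0.41.
P(Y=17) = C(16,4) · p^5 · (1−p)^12
= 1820 · 0.011586 · 0.0017792 = 0.037516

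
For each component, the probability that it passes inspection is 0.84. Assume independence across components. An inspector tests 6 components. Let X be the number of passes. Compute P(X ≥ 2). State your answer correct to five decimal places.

0.99945

X ~ Binomial(6, 0.84); P(X ≥ 2) = Σ C(6,k) p^k (1−p)^(6−k) over k:
  k=2: C(6,2)·0.84^2·0.16^4 = 0.0069363
  k=3: C(6,3)·0.84^3·0.16^3 = 0.0485543
  k=4: C(6,4)·0.84^4·0.16^2 = 0.1911826
  k=5: C(6,5)·0.84^5·0.16^1 = 0.4014835
  k=6: C(6,6)·0.84^6·0.16^0 = 0.3512980
Total = 0.9994547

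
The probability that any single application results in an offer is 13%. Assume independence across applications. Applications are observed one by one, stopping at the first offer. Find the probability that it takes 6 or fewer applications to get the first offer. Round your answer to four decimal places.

Y = number of applications to the first success; geometric, p = 0.13.
P(Y ≤ 6) = 1 − (1−p)^6 = 1 − 0.433626 = 0.566374

0.5664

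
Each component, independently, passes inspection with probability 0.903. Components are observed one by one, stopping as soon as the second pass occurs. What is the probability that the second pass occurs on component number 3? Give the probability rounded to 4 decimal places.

Y = trial on which the second success occurs; negative binomial, r=2, p=0.903.
P(Y=3) = C(2,1) · p^2 · (1−p)^1
= 2 · 0.81541 · 0.097 = 0.158189

0.1582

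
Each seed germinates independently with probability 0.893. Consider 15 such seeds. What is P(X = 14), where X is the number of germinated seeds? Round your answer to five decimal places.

X ~ Binomial(n=15, p=0.893).
P(X=14) = C(15,14) · p^14 · (1−p)^1
= 15 · 0.20508 · 0.107 = 0.3291512

0.32915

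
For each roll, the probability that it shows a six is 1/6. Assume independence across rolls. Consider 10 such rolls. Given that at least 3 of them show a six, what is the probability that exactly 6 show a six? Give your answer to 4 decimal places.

0.0097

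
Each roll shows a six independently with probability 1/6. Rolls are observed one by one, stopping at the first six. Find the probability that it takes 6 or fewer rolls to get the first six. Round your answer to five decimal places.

0.66510

Y = number of rolls to the first success; geometric, p = 0.166667.
P(Y ≤ 6) = 1 − (1−p)^6 = 1 − 0.3348980 = 0.6651020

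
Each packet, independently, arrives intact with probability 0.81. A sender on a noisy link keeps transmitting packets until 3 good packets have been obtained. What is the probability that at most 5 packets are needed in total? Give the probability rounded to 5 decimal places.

0.94947

Finishing within 5 packets ⇔ at least 3 successes in the first 5. With X ~ Binomial(5, 0.81), P(Y ≤ 5) = 1 − P(X ≤ 2).
  k=0: C(5,0)·0.81^0·0.19^5 = 0.0002476
  k=1: C(5,1)·0.81^1·0.19^4 = 0.0052780
  k=2: C(5,2)·0.81^2·0.19^3 = 0.0450019
1 − 0.0505275 = 0.9494725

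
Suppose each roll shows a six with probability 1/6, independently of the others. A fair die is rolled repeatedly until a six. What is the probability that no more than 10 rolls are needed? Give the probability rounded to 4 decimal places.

0.8385

Y = number of rolls to the first success; geometric, p = 0.166667.
P(Y ≤ 10) = 1 − (1−p)^10 = 1 − 0.161506 = 0.838494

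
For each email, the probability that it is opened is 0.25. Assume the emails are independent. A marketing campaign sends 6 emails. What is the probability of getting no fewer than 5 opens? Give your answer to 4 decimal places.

0.0046

X ~ Binomial(6, 0.25); P(X ≥ 5) = Σ C(6,k) p^k (1−p)^(6−k) over k:
  k=5: C(6,5)·0.25^5·0.75^1 = 0.004395
  k=6: C(6,6)·0.25^6·0.75^0 = 0.000244
Total = 0.004639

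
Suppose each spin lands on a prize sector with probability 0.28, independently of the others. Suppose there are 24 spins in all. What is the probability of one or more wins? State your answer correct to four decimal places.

P(at least one) = 1 − P(none) = 1 − (1 − 0.28)^24
= 1 − 0.000377 = 0.999623

0.9996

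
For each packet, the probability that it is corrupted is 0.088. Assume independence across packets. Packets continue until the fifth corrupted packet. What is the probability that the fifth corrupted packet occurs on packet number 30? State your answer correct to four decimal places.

0.0125

Y = trial on which the fifth success occurs; negative binomial, r=5, p=0.088.
P(Y=30) = C(29,4) · p^5 · (1−p)^25
= 23751 · 5.2773e-06 · 0.09997 = 0.012530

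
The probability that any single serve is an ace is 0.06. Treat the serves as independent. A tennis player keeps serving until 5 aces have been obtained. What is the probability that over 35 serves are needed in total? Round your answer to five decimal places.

0.94372

Needing more than 35 serves ⇔ fewer than 5 successes in the first 35. With X ~ Binomial(35, 0.06), P(Y > 35) = P(X ≤ 4).
  k=0: C(35,0)·0.06^0·0.94^35 = 0.1146766
  k=1: C(35,1)·0.06^1·0.94^34 = 0.2561924
  k=2: C(35,2)·0.06^2·0.94^33 = 0.2779961
  k=3: C(35,3)·0.06^3·0.94^32 = 0.1951887
  k=4: C(35,4)·0.06^4·0.94^31 = 0.0996708
P(X ≤ 4) = 0.9437247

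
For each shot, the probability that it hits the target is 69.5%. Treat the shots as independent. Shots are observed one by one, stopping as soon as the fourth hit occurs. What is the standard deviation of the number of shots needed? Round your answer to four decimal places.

Y = total shots until the fourth success; negative binomial with r=4, p=0.695.
SD(Y) = √[r(1−p)/p²] = √(2.525749) = 1.589261

1.5893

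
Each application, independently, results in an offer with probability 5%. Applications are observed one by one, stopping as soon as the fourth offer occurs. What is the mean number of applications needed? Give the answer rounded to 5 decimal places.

80.00000

Y = total applications until the fourth success; negative binomial with r=4, p=0.05.
E[Y] = r / p = 4 / 0.05 = 80.0000000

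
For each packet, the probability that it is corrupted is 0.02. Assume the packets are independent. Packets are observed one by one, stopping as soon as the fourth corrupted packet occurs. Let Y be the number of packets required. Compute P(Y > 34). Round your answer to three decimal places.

Needing more than 34 packets ⇔ fewer than 4 successes in the first 34. With X ~ Binomial(34, 0.02), P(Y > 34) = P(X ≤ 3).
  k=0: C(34,0)·0.02^0·0.98^34 = 0.50314
  k=1: C(34,1)·0.02^1·0.98^33 = 0.34912
  k=2: C(34,2)·0.02^2·0.98^32 = 0.11756
  k=3: C(34,3)·0.02^3·0.98^31 = 0.02559
P(X ≤ 3) = 0.99540

0.995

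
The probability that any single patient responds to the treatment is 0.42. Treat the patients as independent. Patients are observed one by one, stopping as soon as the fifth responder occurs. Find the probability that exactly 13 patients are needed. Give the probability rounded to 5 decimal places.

0.08285

Y = trial on which the fifth success occurs; negative binomial, r=5, p=0.42.
P(Y=13) = C(12,4) · p^5 · (1−p)^8
= 495 · 0.013069 · 0.012806 = 0.0828468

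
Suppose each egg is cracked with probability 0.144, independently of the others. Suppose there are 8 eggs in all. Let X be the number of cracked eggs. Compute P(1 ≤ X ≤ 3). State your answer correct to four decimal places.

0.6932

X ~ Binomial(8, 0.144); P(1 ≤ X ≤ 3) = Σ C(8,k) p^k (1−p)^(8−k) over k:
  k=1: C(8,1)·0.144^1·0.856^7 = 0.387944
  k=2: C(8,2)·0.144^2·0.856^6 = 0.228416
  k=3: C(8,3)·0.144^3·0.856^5 = 0.076850
Total = 0.693209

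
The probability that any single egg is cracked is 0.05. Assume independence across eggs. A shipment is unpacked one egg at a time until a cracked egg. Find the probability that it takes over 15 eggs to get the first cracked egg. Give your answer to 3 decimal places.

0.463

Y = number of eggs to the first success; geometric, p = 0.05.
P(Y > 15) = P(first 15 all fail) = (1−p)^15 = 0.46329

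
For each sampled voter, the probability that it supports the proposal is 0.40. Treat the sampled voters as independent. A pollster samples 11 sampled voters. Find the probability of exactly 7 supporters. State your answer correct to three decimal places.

0.070

X ~ Binomial(n=11, p=0.40).
P(X=7) = C(11,7) · p^7 · (1−p)^4
= 330 · 0.0016384 · 0.1296 = 0.07007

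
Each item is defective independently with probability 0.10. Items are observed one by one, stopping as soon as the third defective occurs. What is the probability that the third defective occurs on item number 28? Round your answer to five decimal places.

Y = trial on which the third success occurs; negative binomial, r=3, p=0.10.
P(Y=28) = C(27,2) · p^3 · (1−p)^25
= 351 · 0.001 · 0.07179 = 0.0251982

0.02520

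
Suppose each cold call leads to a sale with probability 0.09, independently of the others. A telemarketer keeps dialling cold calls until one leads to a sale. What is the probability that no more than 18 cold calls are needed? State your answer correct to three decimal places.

Y = number of cold calls to the first success; geometric, p = 0.09.
P(Y ≤ 18) = 1 − (1−p)^18 = 1 − 0.18312 = 0.81688

0.817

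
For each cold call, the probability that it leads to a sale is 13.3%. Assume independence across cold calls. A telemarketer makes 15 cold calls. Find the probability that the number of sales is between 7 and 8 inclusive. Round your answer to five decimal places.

0.00174

X ~ Binomial(15, 0.133); P(7 ≤ X ≤ 8) = Σ C(15,k) p^k (1−p)^(15−k) over k:
  k=7: C(15,7)·0.133^7·0.867^8 = 0.0015124
  k=8: C(15,8)·0.133^8·0.867^7 = 0.0002320
Total = 0.0017444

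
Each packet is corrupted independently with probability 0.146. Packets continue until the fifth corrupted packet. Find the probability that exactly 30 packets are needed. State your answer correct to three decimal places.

Y = trial on which the fifth success occurs; negative binomial, r=5, p=0.146.
P(Y=30) = C(29,4) · p^5 · (1−p)^25
= 23751 · 6.6338e-05 · 0.01934 = 0.03047

0.030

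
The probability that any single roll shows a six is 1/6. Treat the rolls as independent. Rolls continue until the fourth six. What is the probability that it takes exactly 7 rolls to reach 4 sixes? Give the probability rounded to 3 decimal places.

0.009

Y = trial on which the fourth success occurs; negative binomial, r=4, p=0.166667.
P(Y=7) = C(6,3) · p^4 · (1−p)^3
= 20 · 0.0007716 · 0.5787 = 0.00893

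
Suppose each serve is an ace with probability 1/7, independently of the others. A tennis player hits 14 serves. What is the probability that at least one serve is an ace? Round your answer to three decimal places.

P(at least one) = 1 − P(none) = 1 − (1 − 0.142857)^14
= 1 − 0.11554 = 0.88446

0.884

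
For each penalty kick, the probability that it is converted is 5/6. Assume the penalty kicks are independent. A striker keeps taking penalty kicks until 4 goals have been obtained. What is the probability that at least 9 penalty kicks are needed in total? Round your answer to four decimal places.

Needing more than 8 penalty kicks ⇔ fewer than 4 successes in the first 8. With X ~ Binomial(8, 0.833333), P(Y > 8) = P(X ≤ 3).
  k=0: C(8,0)·0.833333^0·0.166667^8 = 0.000001
  k=1: C(8,1)·0.833333^1·0.166667^7 = 0.000024
  k=2: C(8,2)·0.833333^2·0.166667^6 = 0.000417
  k=3: C(8,3)·0.833333^3·0.166667^5 = 0.004168
P(X ≤ 3) = 0.004609

0.0046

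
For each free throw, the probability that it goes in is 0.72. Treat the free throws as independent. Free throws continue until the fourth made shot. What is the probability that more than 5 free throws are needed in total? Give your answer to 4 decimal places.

0.4303

Needing more than 5 free throws ⇔ fewer than 4 successes in the first 5. With X ~ Binomial(5, 0.72), P(Y > 5) = P(X ≤ 3).
  k=0: C(5,0)·0.72^0·0.28^5 = 0.001721
  k=1: C(5,1)·0.72^1·0.28^4 = 0.022128
  k=2: C(5,2)·0.72^2·0.28^3 = 0.113799
  k=3: C(5,3)·0.72^3·0.28^2 = 0.292626
P(X ≤ 3) = 0.430274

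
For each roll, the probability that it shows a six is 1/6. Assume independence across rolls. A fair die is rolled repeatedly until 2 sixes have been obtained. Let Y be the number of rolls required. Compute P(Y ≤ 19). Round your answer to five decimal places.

Finishing within 19 rolls ⇔ at least 2 successes in the first 19. With X ~ Binomial(19, 0.166667), P(Y ≤ 19) = 1 − P(X ≤ 1).
  k=0: C(19,0)·0.166667^0·0.833333^19 = 0.0313009
  k=1: C(19,1)·0.166667^1·0.833333^18 = 0.1189433
1 − 0.1502441 = 0.8497559

0.84976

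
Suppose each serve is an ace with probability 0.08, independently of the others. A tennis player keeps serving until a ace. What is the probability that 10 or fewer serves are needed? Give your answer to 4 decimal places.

0.5656

Y = number of serves to the first success; geometric, p = 0.08.
P(Y ≤ 10) = 1 − (1−p)^10 = 1 − 0.434388 = 0.565612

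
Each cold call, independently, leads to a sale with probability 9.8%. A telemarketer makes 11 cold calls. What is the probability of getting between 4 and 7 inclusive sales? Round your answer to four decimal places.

0.0173

X ~ Binomial(11, 0.098); P(4 ≤ X ≤ 7) = Σ C(11,k) p^k (1−p)^(11−k) over k:
  k=4: C(11,4)·0.098^4·0.902^7 = 0.014786
  k=5: C(11,5)·0.098^5·0.902^6 = 0.002249
  k=6: C(11,6)·0.098^6·0.902^5 = 0.000244
  k=7: C(11,7)·0.098^7·0.902^4 = 0.000019
Total = 0.017299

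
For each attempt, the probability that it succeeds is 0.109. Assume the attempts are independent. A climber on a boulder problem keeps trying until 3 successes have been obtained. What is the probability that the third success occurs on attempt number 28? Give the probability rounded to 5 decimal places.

Y = trial on which the third success occurs; negative binomial, r=3, p=0.109.
P(Y=28) = C(27,2) · p^3 · (1−p)^25
= 351 · 0.001295 · 0.05584 = 0.0253822

0.02538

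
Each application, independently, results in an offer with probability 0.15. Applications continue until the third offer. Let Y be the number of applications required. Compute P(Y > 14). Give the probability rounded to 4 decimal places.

Needing more than 14 applications ⇔ fewer than 3 successes in the first 14. With X ~ Binomial(14, 0.15), P(Y > 14) = P(X ≤ 2).
  k=0: C(14,0)·0.15^0·0.85^14 = 0.102770
  k=1: C(14,1)·0.15^1·0.85^13 = 0.253902
  k=2: C(14,2)·0.15^2·0.85^12 = 0.291240
P(X ≤ 2) = 0.647911

0.6479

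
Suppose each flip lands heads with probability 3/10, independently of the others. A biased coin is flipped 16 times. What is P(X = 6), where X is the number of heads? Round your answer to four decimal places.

0.1649

X ~ Binomial(n=16, p=0.30).
P(X=6) = C(16,6) · p^6 · (1−p)^10
= 8008 · 0.000729 · 0.028248 = 0.164904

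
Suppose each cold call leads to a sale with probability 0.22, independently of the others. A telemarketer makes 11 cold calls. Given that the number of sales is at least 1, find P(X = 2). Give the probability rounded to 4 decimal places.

0.3043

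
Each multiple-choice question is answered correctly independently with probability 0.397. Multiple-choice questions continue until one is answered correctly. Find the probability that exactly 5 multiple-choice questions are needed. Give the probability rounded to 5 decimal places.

Geometric (trials to first success), p = 0.397.
P(Y = 5) = (1−p)^4 · p = 0.13221 · 0.397 = 0.0524880

0.05249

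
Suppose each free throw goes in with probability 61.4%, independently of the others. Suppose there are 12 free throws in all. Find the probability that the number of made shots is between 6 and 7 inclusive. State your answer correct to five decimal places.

0.38703

X ~ Binomial(12, 0.614); P(6 ≤ X ≤ 7) = Σ C(12,k) p^k (1−p)^(12−k) over k:
  k=6: C(12,6)·0.614^6·0.386^6 = 0.1637593
  k=7: C(12,7)·0.614^7·0.386^5 = 0.2232751
Total = 0.3870344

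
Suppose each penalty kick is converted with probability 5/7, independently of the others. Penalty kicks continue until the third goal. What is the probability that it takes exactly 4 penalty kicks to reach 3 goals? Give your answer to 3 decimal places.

0.312

Y = trial on which the third success occurs; negative binomial, r=3, p=0.714286.
P(Y=4) = C(3,2) · p^3 · (1−p)^1
= 3 · 0.36443 · 0.28571 = 0.31237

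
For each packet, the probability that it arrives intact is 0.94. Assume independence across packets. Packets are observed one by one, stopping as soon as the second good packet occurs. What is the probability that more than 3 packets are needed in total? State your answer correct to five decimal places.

0.01037

Needing more than 3 packets ⇔ fewer than 2 successes in the first 3. With X ~ Binomial(3, 0.94), P(Y > 3) = P(X ≤ 1).
  k=0: C(3,0)·0.94^0·0.06^3 = 0.0002160
  k=1: C(3,1)·0.94^1·0.06^2 = 0.0101520
P(X ≤ 1) = 0.0103680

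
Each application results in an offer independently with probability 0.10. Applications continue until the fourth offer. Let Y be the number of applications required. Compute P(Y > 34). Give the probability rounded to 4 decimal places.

0.5538

Needing more than 34 applications ⇔ fewer than 4 successes in the first 34. With X ~ Binomial(34, 0.10), P(Y > 34) = P(X ≤ 3).
  k=0: C(34,0)·0.10^0·0.90^34 = 0.027813
  k=1: C(34,1)·0.10^1·0.90^33 = 0.105071
  k=2: C(34,2)·0.10^2·0.90^32 = 0.192630
  k=3: C(34,3)·0.10^3·0.90^31 = 0.228302
P(X ≤ 3) = 0.553815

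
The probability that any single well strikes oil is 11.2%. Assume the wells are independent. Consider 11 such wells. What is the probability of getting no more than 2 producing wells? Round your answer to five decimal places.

X ~ Binomial(11, 0.112); P(X ≤ 2) = Σ C(11,k) p^k (1−p)^(11−k) over k:
  k=0: C(11,0)·0.112^0·0.888^11 = 0.2707339
  k=1: C(11,1)·0.112^1·0.888^10 = 0.3756128
  k=2: C(11,2)·0.112^2·0.888^9 = 0.2368729
Total = 0.8832196

0.88322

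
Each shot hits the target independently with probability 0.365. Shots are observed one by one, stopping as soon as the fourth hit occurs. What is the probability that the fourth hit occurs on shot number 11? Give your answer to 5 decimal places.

Y = trial on which the fourth success occurs; negative binomial, r=4, p=0.365.
P(Y=11) = C(10,3) · p^4 · (1−p)^7
= 120 · 0.017749 · 0.041631 = 0.0886684

0.08867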